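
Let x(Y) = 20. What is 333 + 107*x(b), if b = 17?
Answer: 2473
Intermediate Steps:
333 + 107*x(b) = 333 + 107*20 = 333 + 2140 = 2473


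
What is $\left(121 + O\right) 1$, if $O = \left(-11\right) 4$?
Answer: $77$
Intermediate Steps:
$O = -44$
$\left(121 + O\right) 1 = \left(121 - 44\right) 1 = 77 \cdot 1 = 77$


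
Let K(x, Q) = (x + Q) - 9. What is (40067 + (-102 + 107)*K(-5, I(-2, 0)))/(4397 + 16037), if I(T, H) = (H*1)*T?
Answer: 39997/20434 ≈ 1.9574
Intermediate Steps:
I(T, H) = H*T
K(x, Q) = -9 + Q + x (K(x, Q) = (Q + x) - 9 = -9 + Q + x)
(40067 + (-102 + 107)*K(-5, I(-2, 0)))/(4397 + 16037) = (40067 + (-102 + 107)*(-9 + 0*(-2) - 5))/(4397 + 16037) = (40067 + 5*(-9 + 0 - 5))/20434 = (40067 + 5*(-14))*(1/20434) = (40067 - 70)*(1/20434) = 39997*(1/20434) = 39997/20434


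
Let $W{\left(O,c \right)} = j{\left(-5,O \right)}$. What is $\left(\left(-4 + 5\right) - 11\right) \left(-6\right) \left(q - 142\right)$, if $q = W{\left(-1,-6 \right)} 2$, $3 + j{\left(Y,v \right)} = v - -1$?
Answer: $-8880$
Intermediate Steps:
$j{\left(Y,v \right)} = -2 + v$ ($j{\left(Y,v \right)} = -3 + \left(v - -1\right) = -3 + \left(v + 1\right) = -3 + \left(1 + v\right) = -2 + v$)
$W{\left(O,c \right)} = -2 + O$
$q = -6$ ($q = \left(-2 - 1\right) 2 = \left(-3\right) 2 = -6$)
$\left(\left(-4 + 5\right) - 11\right) \left(-6\right) \left(q - 142\right) = \left(\left(-4 + 5\right) - 11\right) \left(-6\right) \left(-6 - 142\right) = \left(1 - 11\right) \left(-6\right) \left(-148\right) = \left(-10\right) \left(-6\right) \left(-148\right) = 60 \left(-148\right) = -8880$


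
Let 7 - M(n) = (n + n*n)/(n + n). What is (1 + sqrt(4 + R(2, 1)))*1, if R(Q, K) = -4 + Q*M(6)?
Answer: 1 + sqrt(7) ≈ 3.6458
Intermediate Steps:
M(n) = 7 - (n + n**2)/(2*n) (M(n) = 7 - (n + n*n)/(n + n) = 7 - (n + n**2)/(2*n))
R(Q, K) = -4 + 7*Q/2 (R(Q, K) = -4 + Q*(13/2 - 1/2*6) = -4 + Q*(13/2 - 3) = -4 + Q*(7/2) = -4 + 7*Q/2)
(1 + sqrt(4 + R(2, 1)))*1 = (1 + sqrt(4 + (-4 + (7/2)*2)))*1 = (1 + sqrt(4 + (-4 + 7)))*1 = (1 + sqrt(4 + 3))*1 = (1 + sqrt(7))*1 = 1 + sqrt(7)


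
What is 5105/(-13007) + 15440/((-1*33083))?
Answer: -369716795/430310581 ≈ -0.85919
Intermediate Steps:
5105/(-13007) + 15440/((-1*33083)) = 5105*(-1/13007) + 15440/(-33083) = -5105/13007 + 15440*(-1/33083) = -5105/13007 - 15440/33083 = -369716795/430310581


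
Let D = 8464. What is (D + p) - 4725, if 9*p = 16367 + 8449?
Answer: 19489/3 ≈ 6496.3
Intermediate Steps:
p = 8272/3 (p = (16367 + 8449)/9 = (1/9)*24816 = 8272/3 ≈ 2757.3)
(D + p) - 4725 = (8464 + 8272/3) - 4725 = 33664/3 - 4725 = 19489/3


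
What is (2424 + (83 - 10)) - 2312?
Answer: 185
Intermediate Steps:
(2424 + (83 - 10)) - 2312 = (2424 + 73) - 2312 = 2497 - 2312 = 185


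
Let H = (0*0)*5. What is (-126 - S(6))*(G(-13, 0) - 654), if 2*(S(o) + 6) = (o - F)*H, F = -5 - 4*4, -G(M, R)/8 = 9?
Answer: 87120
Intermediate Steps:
G(M, R) = -72 (G(M, R) = -8*9 = -72)
H = 0 (H = 0*5 = 0)
F = -21 (F = -5 - 16 = -21)
S(o) = -6 (S(o) = -6 + ((o - 1*(-21))*0)/2 = -6 + ((o + 21)*0)/2 = -6 + ((21 + o)*0)/2 = -6 + (½)*0 = -6 + 0 = -6)
(-126 - S(6))*(G(-13, 0) - 654) = (-126 - 1*(-6))*(-72 - 654) = (-126 + 6)*(-726) = -120*(-726) = 87120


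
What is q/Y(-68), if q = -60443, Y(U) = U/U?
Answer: -60443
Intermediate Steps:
Y(U) = 1
q/Y(-68) = -60443/1 = -60443*1 = -60443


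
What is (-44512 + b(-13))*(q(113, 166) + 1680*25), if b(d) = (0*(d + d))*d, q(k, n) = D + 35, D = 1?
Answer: -1871106432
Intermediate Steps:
q(k, n) = 36 (q(k, n) = 1 + 35 = 36)
b(d) = 0 (b(d) = (0*(2*d))*d = 0*d = 0)
(-44512 + b(-13))*(q(113, 166) + 1680*25) = (-44512 + 0)*(36 + 1680*25) = -44512*(36 + 42000) = -44512*42036 = -1871106432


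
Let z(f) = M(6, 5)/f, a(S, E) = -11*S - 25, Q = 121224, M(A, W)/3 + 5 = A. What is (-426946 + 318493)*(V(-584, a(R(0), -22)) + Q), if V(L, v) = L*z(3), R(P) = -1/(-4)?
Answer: -13083769920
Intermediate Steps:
R(P) = ¼ (R(P) = -1*(-¼) = ¼)
M(A, W) = -15 + 3*A
a(S, E) = -25 - 11*S
z(f) = 3/f (z(f) = (-15 + 3*6)/f = (-15 + 18)/f = 3/f)
V(L, v) = L (V(L, v) = L*(3/3) = L*(3*(⅓)) = L*1 = L)
(-426946 + 318493)*(V(-584, a(R(0), -22)) + Q) = (-426946 + 318493)*(-584 + 121224) = -108453*120640 = -13083769920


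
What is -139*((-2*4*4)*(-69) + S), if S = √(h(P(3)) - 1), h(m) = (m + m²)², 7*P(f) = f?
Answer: -306912 - 139*I*√1501/49 ≈ -3.0691e+5 - 109.9*I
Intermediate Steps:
P(f) = f/7
S = I*√1501/49 (S = √(((⅐)*3)²*(1 + (⅐)*3)² - 1) = √((3/7)²*(1 + 3/7)² - 1) = √(9*(10/7)²/49 - 1) = √((9/49)*(100/49) - 1) = √(900/2401 - 1) = √(-1501/2401) = I*√1501/49 ≈ 0.79067*I)
-139*((-2*4*4)*(-69) + S) = -139*((-2*4*4)*(-69) + I*√1501/49) = -139*(-8*4*(-69) + I*√1501/49) = -139*(-32*(-69) + I*√1501/49) = -139*(2208 + I*√1501/49) = -306912 - 139*I*√1501/49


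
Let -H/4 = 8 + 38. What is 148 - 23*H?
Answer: 4380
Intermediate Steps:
H = -184 (H = -4*(8 + 38) = -4*46 = -184)
148 - 23*H = 148 - 23*(-184) = 148 + 4232 = 4380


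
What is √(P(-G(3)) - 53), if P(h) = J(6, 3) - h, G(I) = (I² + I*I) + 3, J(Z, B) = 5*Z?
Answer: I*√2 ≈ 1.4142*I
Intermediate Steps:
G(I) = 3 + 2*I² (G(I) = (I² + I²) + 3 = 2*I² + 3 = 3 + 2*I²)
P(h) = 30 - h (P(h) = 5*6 - h = 30 - h)
√(P(-G(3)) - 53) = √((30 - (-1)*(3 + 2*3²)) - 53) = √((30 - (-1)*(3 + 2*9)) - 53) = √((30 - (-1)*(3 + 18)) - 53) = √((30 - (-1)*21) - 53) = √((30 - 1*(-21)) - 53) = √((30 + 21) - 53) = √(51 - 53) = √(-2) = I*√2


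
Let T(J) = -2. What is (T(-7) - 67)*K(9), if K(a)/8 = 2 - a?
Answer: 3864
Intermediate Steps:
K(a) = 16 - 8*a (K(a) = 8*(2 - a) = 16 - 8*a)
(T(-7) - 67)*K(9) = (-2 - 67)*(16 - 8*9) = -69*(16 - 72) = -69*(-56) = 3864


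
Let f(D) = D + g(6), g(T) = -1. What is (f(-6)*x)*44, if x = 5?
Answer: -1540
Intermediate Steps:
f(D) = -1 + D (f(D) = D - 1 = -1 + D)
(f(-6)*x)*44 = ((-1 - 6)*5)*44 = -7*5*44 = -35*44 = -1540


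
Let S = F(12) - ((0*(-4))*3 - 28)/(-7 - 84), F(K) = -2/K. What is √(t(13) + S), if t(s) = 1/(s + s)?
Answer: I*√663/39 ≈ 0.66022*I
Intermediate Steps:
t(s) = 1/(2*s)
S = -37/78 (S = -2/12 - ((0*(-4))*3 - 28)/(-7 - 84) = -2*1/12 - (0*3 - 28)/(-91) = -⅙ - (0 - 28)*(-1)/91 = -⅙ - (-28)*(-1)/91 = -⅙ - 1*4/13 = -⅙ - 4/13 = -37/78 ≈ -0.47436)
√(t(13) + S) = √((½)/13 - 37/78) = √((½)*(1/13) - 37/78) = √(1/26 - 37/78) = √(-17/39) = I*√663/39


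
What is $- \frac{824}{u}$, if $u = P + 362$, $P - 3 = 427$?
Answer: $- \frac{103}{99} \approx -1.0404$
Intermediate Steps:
$P = 430$ ($P = 3 + 427 = 430$)
$u = 792$ ($u = 430 + 362 = 792$)
$- \frac{824}{u} = - \frac{824}{792} = \left(-824\right) \frac{1}{792} = - \frac{103}{99}$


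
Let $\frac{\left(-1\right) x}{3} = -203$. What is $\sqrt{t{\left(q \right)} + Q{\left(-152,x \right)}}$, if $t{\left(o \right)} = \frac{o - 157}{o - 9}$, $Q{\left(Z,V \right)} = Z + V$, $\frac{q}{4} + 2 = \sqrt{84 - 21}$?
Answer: $\frac{\sqrt{-7934 + 5496 \sqrt{7}}}{\sqrt{-17 + 12 \sqrt{7}}} \approx 21.165$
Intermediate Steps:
$x = 609$ ($x = \left(-3\right) \left(-203\right) = 609$)
$q = -8 + 12 \sqrt{7}$ ($q = -8 + 4 \sqrt{84 - 21} = -8 + 4 \sqrt{63} = -8 + 4 \cdot 3 \sqrt{7} = -8 + 12 \sqrt{7} \approx 23.749$)
$Q{\left(Z,V \right)} = V + Z$
$t{\left(o \right)} = \frac{-157 + o}{-9 + o}$
$\sqrt{t{\left(q \right)} + Q{\left(-152,x \right)}} = \sqrt{\frac{-157 - \left(8 - 12 \sqrt{7}\right)}{-9 - \left(8 - 12 \sqrt{7}\right)} + \left(609 - 152\right)} = \sqrt{\frac{-165 + 12 \sqrt{7}}{-17 + 12 \sqrt{7}} + 457} = \sqrt{457 + \frac{-165 + 12 \sqrt{7}}{-17 + 12 \sqrt{7}}}$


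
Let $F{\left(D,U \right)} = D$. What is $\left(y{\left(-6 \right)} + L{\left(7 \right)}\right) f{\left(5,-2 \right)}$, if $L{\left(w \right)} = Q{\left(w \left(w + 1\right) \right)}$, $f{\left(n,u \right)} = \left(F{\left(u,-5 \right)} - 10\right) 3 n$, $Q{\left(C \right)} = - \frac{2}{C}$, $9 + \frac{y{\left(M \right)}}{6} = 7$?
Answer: $\frac{15165}{7} \approx 2166.4$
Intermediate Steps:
$y{\left(M \right)} = -12$ ($y{\left(M \right)} = -54 + 6 \cdot 7 = -54 + 42 = -12$)
$f{\left(n,u \right)} = n \left(-30 + 3 u\right)$ ($f{\left(n,u \right)} = \left(u - 10\right) 3 n = \left(-10 + u\right) 3 n = \left(-30 + 3 u\right) n = n \left(-30 + 3 u\right)$)
$L{\left(w \right)} = - \frac{2}{w \left(1 + w\right)}$ ($L{\left(w \right)} = - \frac{2}{w \left(w + 1\right)} = - \frac{2}{w \left(1 + w\right)}$)
$\left(y{\left(-6 \right)} + L{\left(7 \right)}\right) f{\left(5,-2 \right)} = \left(-12 - \frac{2}{7 \left(1 + 7\right)}\right) 3 \cdot 5 \left(-10 - 2\right) = \left(-12 - \frac{2}{7 \cdot 8}\right) 3 \cdot 5 \left(-12\right) = \left(-12 - \frac{2}{7} \cdot \frac{1}{8}\right) \left(-180\right) = \left(-12 - \frac{1}{28}\right) \left(-180\right) = \left(- \frac{337}{28}\right) \left(-180\right) = \frac{15165}{7}$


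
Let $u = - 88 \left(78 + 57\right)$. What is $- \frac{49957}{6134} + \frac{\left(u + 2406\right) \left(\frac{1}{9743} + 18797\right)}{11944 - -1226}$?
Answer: $- \frac{1774878575031737}{131181018590} \approx -13530.0$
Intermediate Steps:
$u = -11880$ ($u = \left(-88\right) 135 = -11880$)
$- \frac{49957}{6134} + \frac{\left(u + 2406\right) \left(\frac{1}{9743} + 18797\right)}{11944 - -1226} = - \frac{49957}{6134} + \frac{\left(-11880 + 2406\right) \left(\frac{1}{9743} + 18797\right)}{11944 - -1226} = \left(-49957\right) \frac{1}{6134} + \frac{\left(-9474\right) \left(\frac{1}{9743} + 18797\right)}{11944 + 1226} = - \frac{49957}{6134} + \frac{\left(-9474\right) \frac{183139172}{9743}}{13170} = - \frac{49957}{6134} - \frac{289176752588}{21385885} = - \frac{1774878575031737}{131181018590}$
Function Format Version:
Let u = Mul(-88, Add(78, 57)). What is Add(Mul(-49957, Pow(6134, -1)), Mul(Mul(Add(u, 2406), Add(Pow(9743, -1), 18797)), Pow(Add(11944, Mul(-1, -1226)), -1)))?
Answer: Rational(-1774878575031737, 131181018590) ≈ -13530.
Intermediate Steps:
u = -11880 (u = Mul(-88, 135) = -11880)
Add(Mul(-49957, Pow(6134, -1)), Mul(Mul(Add(u, 2406), Add(Pow(9743, -1), 18797)), Pow(Add(11944, Mul(-1, -1226)), -1))) = Add(Mul(-49957, Pow(6134, -1)), Mul(Mul(Add(-11880, 2406), Add(Pow(9743, -1), 18797)), Pow(Add(11944, Mul(-1, -1226)), -1))) = Add(Mul(-49957, Rational(1, 6134)), Mul(Mul(-9474, Add(Rational(1, 9743), 18797)), Pow(Add(11944, 1226), -1))) = Add(Rational(-49957, 6134), Mul(Mul(-9474, Rational(183139172, 9743)), Pow(13170, -1))) = Add(Rational(-49957, 6134), Mul(Rational(-1735060515528, 9743), Rational(1, 13170))) = Add(Rational(-49957, 6134), Rational(-289176752588, 21385885)) = Rational(-1774878575031737, 131181018590)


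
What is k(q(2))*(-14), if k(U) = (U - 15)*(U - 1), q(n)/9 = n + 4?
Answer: -28938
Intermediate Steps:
q(n) = 36 + 9*n (q(n) = 9*(n + 4) = 9*(4 + n) = 36 + 9*n)
k(U) = (-1 + U)*(-15 + U) (k(U) = (-15 + U)*(-1 + U) = (-1 + U)*(-15 + U))
k(q(2))*(-14) = (15 + (36 + 9*2)² - 16*(36 + 9*2))*(-14) = (15 + (36 + 18)² - 16*(36 + 18))*(-14) = (15 + 54² - 16*54)*(-14) = (15 + 2916 - 864)*(-14) = 2067*(-14) = -28938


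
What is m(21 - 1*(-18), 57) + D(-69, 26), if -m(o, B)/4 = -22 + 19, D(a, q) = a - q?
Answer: -83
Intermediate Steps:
m(o, B) = 12 (m(o, B) = -4*(-22 + 19) = -4*(-3) = 12)
m(21 - 1*(-18), 57) + D(-69, 26) = 12 + (-69 - 1*26) = 12 + (-69 - 26) = 12 - 95 = -83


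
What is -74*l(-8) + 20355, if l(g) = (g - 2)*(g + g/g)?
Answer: 15175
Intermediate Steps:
l(g) = (1 + g)*(-2 + g) (l(g) = (-2 + g)*(g + 1) = (-2 + g)*(1 + g) = (1 + g)*(-2 + g))
-74*l(-8) + 20355 = -74*(-2 + (-8)² - 1*(-8)) + 20355 = -74*(-2 + 64 + 8) + 20355 = -74*70 + 20355 = -5180 + 20355 = 15175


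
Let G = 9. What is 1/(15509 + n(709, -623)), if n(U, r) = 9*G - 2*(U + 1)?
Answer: 1/14170 ≈ 7.0572e-5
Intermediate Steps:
n(U, r) = 79 - 2*U (n(U, r) = 9*9 - 2*(U + 1) = 81 - 2*(1 + U) = 81 + (-2 - 2*U) = 79 - 2*U)
1/(15509 + n(709, -623)) = 1/(15509 + (79 - 2*709)) = 1/(15509 + (79 - 1418)) = 1/(15509 - 1339) = 1/14170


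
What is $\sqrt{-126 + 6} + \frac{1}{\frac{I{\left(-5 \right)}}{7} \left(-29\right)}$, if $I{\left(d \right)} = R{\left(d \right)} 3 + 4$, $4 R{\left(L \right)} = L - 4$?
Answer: $\frac{28}{319} + 2 i \sqrt{30} \approx 0.087774 + 10.954 i$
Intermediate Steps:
$R{\left(L \right)} = -1 + \frac{L}{4}$ ($R{\left(L \right)} = \frac{L - 4}{4} = \frac{-4 + L}{4} = -1 + \frac{L}{4}$)
$I{\left(d \right)} = 1 + \frac{3 d}{4}$ ($I{\left(d \right)} = \left(-1 + \frac{d}{4}\right) 3 + 4 = \left(-3 + \frac{3 d}{4}\right) + 4 = 1 + \frac{3 d}{4}$)
$\sqrt{-126 + 6} + \frac{1}{\frac{I{\left(-5 \right)}}{7} \left(-29\right)} = \sqrt{-126 + 6} + \frac{1}{\frac{1 + \frac{3}{4} \left(-5\right)}{7} \left(-29\right)} = \sqrt{-120} + \frac{1}{\left(1 - \frac{15}{4}\right) \frac{1}{7} \left(-29\right)} = 2 i \sqrt{30} + \frac{1}{\left(- \frac{11}{4}\right) \frac{1}{7} \left(-29\right)} = 2 i \sqrt{30} + \frac{1}{\left(- \frac{11}{28}\right) \left(-29\right)} = 2 i \sqrt{30} + \frac{1}{\frac{319}{28}} = 2 i \sqrt{30} + \frac{28}{319} = \frac{28}{319} + 2 i \sqrt{30}$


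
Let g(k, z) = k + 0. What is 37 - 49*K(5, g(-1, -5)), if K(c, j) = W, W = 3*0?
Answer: 37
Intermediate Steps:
g(k, z) = k
W = 0
K(c, j) = 0
37 - 49*K(5, g(-1, -5)) = 37 - 49*0 = 37 + 0 = 37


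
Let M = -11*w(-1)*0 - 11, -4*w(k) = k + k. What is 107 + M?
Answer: 96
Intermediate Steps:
w(k) = -k/2 (w(k) = -(k + k)/4 = -k/2)
M = -11 (M = -11*(-1/2*(-1))*0 - 11 = -11*0/2 - 11 = -11*0 - 11 = 0 - 11 = -11)
107 + M = 107 - 11 = 96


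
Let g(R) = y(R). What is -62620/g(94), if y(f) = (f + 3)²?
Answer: -62620/9409 ≈ -6.6553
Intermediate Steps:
y(f) = (3 + f)²
g(R) = (3 + R)²
-62620/g(94) = -62620/(3 + 94)² = -62620/(97²) = -62620/9409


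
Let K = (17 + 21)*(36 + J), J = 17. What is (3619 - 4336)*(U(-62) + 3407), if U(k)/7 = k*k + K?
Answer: -31844121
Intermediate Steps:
K = 2014 (K = (17 + 21)*(36 + 17) = 38*53 = 2014)
U(k) = 14098 + 7*k² (U(k) = 7*(k*k + 2014) = 7*(k² + 2014) = 7*(2014 + k²) = 14098 + 7*k²)
(3619 - 4336)*(U(-62) + 3407) = (3619 - 4336)*((14098 + 7*(-62)²) + 3407) = -717*((14098 + 7*3844) + 3407) = -717*((14098 + 26908) + 3407) = -717*(41006 + 3407) = -717*44413 = -31844121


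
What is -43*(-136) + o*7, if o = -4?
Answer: 5820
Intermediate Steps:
-43*(-136) + o*7 = -43*(-136) - 4*7 = 5848 - 28 = 5820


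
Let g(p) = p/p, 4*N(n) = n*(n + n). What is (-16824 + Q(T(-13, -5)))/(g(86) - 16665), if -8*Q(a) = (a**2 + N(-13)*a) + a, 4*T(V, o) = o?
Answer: 2151787/2132992 ≈ 1.0088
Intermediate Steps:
T(V, o) = o/4
N(n) = n**2/2 (N(n) = (n*(n + n))/4 = (n*(2*n))/4 = (2*n**2)/4 = n**2/2)
g(p) = 1
Q(a) = -171*a/16 - a**2/8 (Q(a) = -((a**2 + ((1/2)*(-13)**2)*a) + a)/8 = -((a**2 + ((1/2)*169)*a) + a)/8 = -((a**2 + 169*a/2) + a)/8 = -(a**2 + 171*a/2)/8 = -171*a/16 - a**2/8)
(-16824 + Q(T(-13, -5)))/(g(86) - 16665) = (-16824 - (1/4)*(-5)*(171 + 2*((1/4)*(-5)))/16)/(1 - 16665) = (-16824 - 1/16*(-5/4)*(171 + 2*(-5/4)))/(-16664) = (-16824 - 1/16*(-5/4)*(171 - 5/2))*(-1/16664) = (-16824 - 1/16*(-5/4)*337/2)*(-1/16664) = (-16824 + 1685/128)*(-1/16664) = -2151787/128*(-1/16664) = 2151787/2132992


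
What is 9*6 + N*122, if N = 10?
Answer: 1274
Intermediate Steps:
9*6 + N*122 = 9*6 + 10*122 = 54 + 1220 = 1274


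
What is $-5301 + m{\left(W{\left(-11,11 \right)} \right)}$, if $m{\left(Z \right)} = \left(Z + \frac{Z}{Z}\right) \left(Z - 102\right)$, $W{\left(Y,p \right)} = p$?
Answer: $-6393$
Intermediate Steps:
$m{\left(Z \right)} = \left(1 + Z\right) \left(-102 + Z\right)$ ($m{\left(Z \right)} = \left(Z + 1\right) \left(-102 + Z\right) = \left(1 + Z\right) \left(-102 + Z\right)$)
$-5301 + m{\left(W{\left(-11,11 \right)} \right)} = -5301 - \left(1213 - 121\right) = -5301 - 1092 = -6393$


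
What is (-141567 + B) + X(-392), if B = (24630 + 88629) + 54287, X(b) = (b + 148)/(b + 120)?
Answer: 1766633/68 ≈ 25980.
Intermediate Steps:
X(b) = (148 + b)/(120 + b)
B = 167546 (B = 113259 + 54287 = 167546)
(-141567 + B) + X(-392) = (-141567 + 167546) + (148 - 392)/(120 - 392) = 25979 - 244/(-272) = 25979 - 1/272*(-244) = 25979 + 61/68 = 1766633/68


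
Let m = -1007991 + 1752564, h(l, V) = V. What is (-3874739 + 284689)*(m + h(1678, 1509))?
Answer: -2678471684100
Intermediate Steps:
m = 744573
(-3874739 + 284689)*(m + h(1678, 1509)) = (-3874739 + 284689)*(744573 + 1509) = -3590050*746082 = -2678471684100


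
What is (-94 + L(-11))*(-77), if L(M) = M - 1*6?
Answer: 8547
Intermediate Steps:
L(M) = -6 + M (L(M) = M - 6 = -6 + M)
(-94 + L(-11))*(-77) = (-94 + (-6 - 11))*(-77) = (-94 - 17)*(-77) = -111*(-77) = 8547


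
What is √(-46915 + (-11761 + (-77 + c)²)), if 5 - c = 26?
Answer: 4*I*√3067 ≈ 221.52*I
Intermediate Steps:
c = -21 (c = 5 - 1*26 = 5 - 26 = -21)
√(-46915 + (-11761 + (-77 + c)²)) = √(-46915 + (-11761 + (-77 - 21)²)) = √(-46915 + (-11761 + (-98)²)) = √(-46915 + (-11761 + 9604)) = √(-46915 - 2157) = √(-49072) = 4*I*√3067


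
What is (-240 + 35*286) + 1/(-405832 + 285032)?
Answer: 1180215999/120800 ≈ 9770.0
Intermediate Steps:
(-240 + 35*286) + 1/(-405832 + 285032) = (-240 + 10010) + 1/(-120800) = 9770 - 1/120800 = 1180215999/120800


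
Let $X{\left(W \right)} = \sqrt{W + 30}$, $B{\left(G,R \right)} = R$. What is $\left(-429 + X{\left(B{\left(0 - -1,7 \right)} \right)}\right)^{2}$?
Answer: $\left(429 - \sqrt{37}\right)^{2} \approx 1.7886 \cdot 10^{5}$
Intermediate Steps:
$X{\left(W \right)} = \sqrt{30 + W}$
$\left(-429 + X{\left(B{\left(0 - -1,7 \right)} \right)}\right)^{2} = \left(-429 + \sqrt{30 + 7}\right)^{2} = \left(-429 + \sqrt{37}\right)^{2}$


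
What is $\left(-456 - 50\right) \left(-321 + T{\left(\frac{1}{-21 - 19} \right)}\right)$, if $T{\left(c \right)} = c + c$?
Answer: $\frac{1624513}{10} \approx 1.6245 \cdot 10^{5}$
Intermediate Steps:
$T{\left(c \right)} = 2 c$
$\left(-456 - 50\right) \left(-321 + T{\left(\frac{1}{-21 - 19} \right)}\right) = \left(-456 - 50\right) \left(-321 + \frac{2}{-21 - 19}\right) = - 506 \left(-321 + \frac{2}{-40}\right) = - 506 \left(-321 + 2 \left(- \frac{1}{40}\right)\right) = - 506 \left(-321 - \frac{1}{20}\right) = \left(-506\right) \left(- \frac{6421}{20}\right) = \frac{1624513}{10}$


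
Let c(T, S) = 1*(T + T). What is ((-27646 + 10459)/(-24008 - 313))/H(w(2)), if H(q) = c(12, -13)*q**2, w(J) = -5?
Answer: 5729/4864200 ≈ 0.0011778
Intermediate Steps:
c(T, S) = 2*T (c(T, S) = 1*(2*T) = 2*T)
H(q) = 24*q**2 (H(q) = (2*12)*q**2 = 24*q**2)
((-27646 + 10459)/(-24008 - 313))/H(w(2)) = ((-27646 + 10459)/(-24008 - 313))/((24*(-5)**2)) = (-17187/(-24321))/((24*25)) = -17187*(-1/24321)/600 = (5729/8107)*(1/600) = 5729/4864200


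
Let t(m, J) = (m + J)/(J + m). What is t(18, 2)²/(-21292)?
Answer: -1/21292 ≈ -4.6966e-5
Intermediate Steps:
t(m, J) = 1 (t(m, J) = (J + m)/(J + m) = 1)
t(18, 2)²/(-21292) = 1²/(-21292) = 1*(-1/21292) = -1/21292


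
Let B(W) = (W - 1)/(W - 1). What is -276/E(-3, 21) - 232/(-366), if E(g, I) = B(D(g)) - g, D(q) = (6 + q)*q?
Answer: -12511/183 ≈ -68.366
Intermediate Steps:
D(q) = q*(6 + q)
B(W) = 1 (B(W) = (-1 + W)/(-1 + W) = 1)
E(g, I) = 1 - g
-276/E(-3, 21) - 232/(-366) = -276/(1 - 1*(-3)) - 232/(-366) = -276/(1 + 3) - 232*(-1/366) = -276/4 + 116/183 = -276*1/4 + 116/183 = -69 + 116/183 = -12511/183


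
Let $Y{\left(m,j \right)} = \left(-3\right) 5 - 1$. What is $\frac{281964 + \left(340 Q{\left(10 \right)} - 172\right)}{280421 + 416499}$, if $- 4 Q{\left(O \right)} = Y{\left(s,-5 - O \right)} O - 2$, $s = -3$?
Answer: $\frac{147781}{348460} \approx 0.4241$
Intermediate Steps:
$Y{\left(m,j \right)} = -16$ ($Y{\left(m,j \right)} = -15 - 1 = -16$)
$Q{\left(O \right)} = \frac{1}{2} + 4 O$ ($Q{\left(O \right)} = - \frac{- 16 O - 2}{4} = - \frac{-2 - 16 O}{4} = \frac{1}{2} + 4 O$)
$\frac{281964 + \left(340 Q{\left(10 \right)} - 172\right)}{280421 + 416499} = \frac{281964 - \left(172 - 340 \left(\frac{1}{2} + 4 \cdot 10\right)\right)}{280421 + 416499} = \frac{281964 - \left(172 - 340 \left(\frac{1}{2} + 40\right)\right)}{696920} = \left(281964 + \left(340 \cdot \frac{81}{2} - 172\right)\right) \frac{1}{696920} = \left(281964 + \left(13770 - 172\right)\right) \frac{1}{696920} = \left(281964 + 13598\right) \frac{1}{696920} = 295562 \cdot \frac{1}{696920} = \frac{147781}{348460}$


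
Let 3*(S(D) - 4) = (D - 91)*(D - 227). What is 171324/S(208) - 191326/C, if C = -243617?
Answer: -3781493786/16322339 ≈ -231.68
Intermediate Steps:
S(D) = 4 + (-227 + D)*(-91 + D)/3 (S(D) = 4 + ((D - 91)*(D - 227))/3 = 4 + ((-91 + D)*(-227 + D))/3 = 4 + ((-227 + D)*(-91 + D))/3 = 4 + (-227 + D)*(-91 + D)/3)
171324/S(208) - 191326/C = 171324/(20669/3 - 106*208 + (⅓)*208²) - 191326/(-243617) = 171324/(20669/3 - 22048 + (⅓)*43264) - 191326*(-1/243617) = 171324/(20669/3 - 22048 + 43264/3) + 191326/243617 = 171324/(-737) + 191326/243617 = 171324*(-1/737) + 191326/243617 = -171324/737 + 191326/243617 = -3781493786/16322339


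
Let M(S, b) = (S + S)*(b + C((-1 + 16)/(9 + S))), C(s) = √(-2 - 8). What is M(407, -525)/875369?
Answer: -38850/79579 + 74*I*√10/79579 ≈ -0.48819 + 0.0029406*I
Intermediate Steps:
C(s) = I*√10 (C(s) = √(-10) = I*√10)
M(S, b) = 2*S*(b + I*√10) (M(S, b) = (S + S)*(b + I*√10) = (2*S)*(b + I*√10) = 2*S*(b + I*√10))
M(407, -525)/875369 = (2*407*(-525 + I*√10))/875369 = (-427350 + 814*I*√10)*(1/875369) = -38850/79579 + 74*I*√10/79579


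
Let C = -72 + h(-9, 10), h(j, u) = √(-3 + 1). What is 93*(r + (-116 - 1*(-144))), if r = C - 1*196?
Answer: -22320 + 93*I*√2 ≈ -22320.0 + 131.52*I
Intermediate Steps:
h(j, u) = I*√2 (h(j, u) = √(-2) = I*√2)
C = -72 + I*√2 ≈ -72.0 + 1.4142*I
r = -268 + I*√2 (r = (-72 + I*√2) - 1*196 = (-72 + I*√2) - 196 = -268 + I*√2 ≈ -268.0 + 1.4142*I)
93*(r + (-116 - 1*(-144))) = 93*((-268 + I*√2) + (-116 - 1*(-144))) = 93*((-268 + I*√2) + (-116 + 144)) = 93*((-268 + I*√2) + 28) = 93*(-240 + I*√2) = -22320 + 93*I*√2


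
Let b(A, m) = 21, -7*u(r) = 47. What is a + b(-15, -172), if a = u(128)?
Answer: 100/7 ≈ 14.286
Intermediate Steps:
u(r) = -47/7 (u(r) = -1/7*47 = -47/7)
a = -47/7 ≈ -6.7143
a + b(-15, -172) = -47/7 + 21 = 100/7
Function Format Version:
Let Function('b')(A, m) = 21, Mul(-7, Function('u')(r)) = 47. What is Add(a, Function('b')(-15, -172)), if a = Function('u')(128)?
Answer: Rational(100, 7) ≈ 14.286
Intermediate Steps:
Function('u')(r) = Rational(-47, 7) (Function('u')(r) = Mul(Rational(-1, 7), 47) = Rational(-47, 7))
a = Rational(-47, 7) ≈ -6.7143
Add(a, Function('b')(-15, -172)) = Add(Rational(-47, 7), 21) = Rational(100, 7)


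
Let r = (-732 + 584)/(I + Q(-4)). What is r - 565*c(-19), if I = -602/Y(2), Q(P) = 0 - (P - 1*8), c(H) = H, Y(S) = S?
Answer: 3102563/289 ≈ 10736.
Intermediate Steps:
Q(P) = 8 - P (Q(P) = 0 - (P - 8) = 0 - (-8 + P) = 0 + (8 - P) = 8 - P)
I = -301 (I = -602/2 = -602*½ = -301)
r = 148/289 (r = (-732 + 584)/(-301 + (8 - 1*(-4))) = -148/(-301 + (8 + 4)) = -148/(-301 + 12) = -148/(-289) = -148*(-1/289) = 148/289 ≈ 0.51211)
r - 565*c(-19) = 148/289 - 565*(-19) = 148/289 + 10735 = 3102563/289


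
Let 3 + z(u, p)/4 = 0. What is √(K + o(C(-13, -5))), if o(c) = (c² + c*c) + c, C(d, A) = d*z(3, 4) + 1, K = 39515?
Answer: √88970 ≈ 298.28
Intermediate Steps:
z(u, p) = -12 (z(u, p) = -12 + 4*0 = -12 + 0 = -12)
C(d, A) = 1 - 12*d (C(d, A) = d*(-12) + 1 = -12*d + 1 = 1 - 12*d)
o(c) = c + 2*c² (o(c) = (c² + c²) + c = 2*c² + c = c + 2*c²)
√(K + o(C(-13, -5))) = √(39515 + (1 - 12*(-13))*(1 + 2*(1 - 12*(-13)))) = √(39515 + (1 + 156)*(1 + 2*(1 + 156))) = √(39515 + 157*(1 + 2*157)) = √(39515 + 157*(1 + 314)) = √(39515 + 157*315) = √(39515 + 49455) = √88970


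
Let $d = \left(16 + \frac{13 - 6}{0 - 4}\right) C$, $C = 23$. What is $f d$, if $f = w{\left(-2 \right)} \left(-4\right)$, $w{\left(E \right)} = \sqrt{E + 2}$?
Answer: $0$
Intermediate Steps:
$w{\left(E \right)} = \sqrt{2 + E}$
$d = \frac{1311}{4}$ ($d = \left(16 + \frac{13 - 6}{0 - 4}\right) 23 = \left(16 + \frac{7}{0 - 4}\right) 23 = \left(16 + \frac{7}{-4}\right) 23 = \left(16 + 7 \left(- \frac{1}{4}\right)\right) 23 = \left(16 - \frac{7}{4}\right) 23 = \frac{57}{4} \cdot 23 = \frac{1311}{4} \approx 327.75$)
$f = 0$ ($f = \sqrt{2 - 2} \left(-4\right) = \sqrt{0} \left(-4\right) = 0 \left(-4\right) = 0$)
$f d = 0 \cdot \frac{1311}{4} = 0$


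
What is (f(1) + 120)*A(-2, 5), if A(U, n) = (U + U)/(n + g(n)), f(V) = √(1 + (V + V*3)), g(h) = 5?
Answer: -48 - 2*√5/5 ≈ -48.894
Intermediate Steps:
f(V) = √(1 + 4*V) (f(V) = √(1 + (V + 3*V)) = √(1 + 4*V))
A(U, n) = 2*U/(5 + n) (A(U, n) = (U + U)/(n + 5) = (2*U)/(5 + n) = 2*U/(5 + n))
(f(1) + 120)*A(-2, 5) = (√(1 + 4*1) + 120)*(2*(-2)/(5 + 5)) = (√(1 + 4) + 120)*(2*(-2)/10) = (√5 + 120)*(2*(-2)*(⅒)) = (120 + √5)*(-⅖) = -48 - 2*√5/5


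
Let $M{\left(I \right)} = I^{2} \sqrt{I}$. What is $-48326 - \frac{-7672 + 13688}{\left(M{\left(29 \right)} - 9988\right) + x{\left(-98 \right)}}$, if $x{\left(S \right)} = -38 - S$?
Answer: $- \frac{3771979568562}{78054035} + \frac{5059456 \sqrt{29}}{78054035} \approx -48325.0$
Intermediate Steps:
$M{\left(I \right)} = I^{\frac{5}{2}}$
$-48326 - \frac{-7672 + 13688}{\left(M{\left(29 \right)} - 9988\right) + x{\left(-98 \right)}} = -48326 - \frac{-7672 + 13688}{\left(29^{\frac{5}{2}} - 9988\right) - -60} = -48326 - \frac{6016}{\left(841 \sqrt{29} - 9988\right) + \left(-38 + 98\right)} = -48326 - \frac{6016}{\left(-9988 + 841 \sqrt{29}\right) + 60} = -48326 - \frac{6016}{-9928 + 841 \sqrt{29}}$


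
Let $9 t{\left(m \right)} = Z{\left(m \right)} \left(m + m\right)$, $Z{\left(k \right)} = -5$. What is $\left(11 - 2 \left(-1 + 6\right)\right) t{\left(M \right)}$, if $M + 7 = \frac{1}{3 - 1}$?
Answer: $\frac{65}{9} \approx 7.2222$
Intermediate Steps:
$M = - \frac{13}{2}$ ($M = -7 + \frac{1}{3 - 1} = -7 + \frac{1}{2} = - \frac{13}{2} \approx -6.5$)
$t{\left(m \right)} = - \frac{10 m}{9}$ ($t{\left(m \right)} = \frac{\left(-5\right) \left(m + m\right)}{9} = \frac{\left(-5\right) 2 m}{9} = \frac{\left(-10\right) m}{9} = - \frac{10 m}{9}$)
$\left(11 - 2 \left(-1 + 6\right)\right) t{\left(M \right)} = \left(11 - 2 \left(-1 + 6\right)\right) \left(\left(- \frac{10}{9}\right) \left(- \frac{13}{2}\right)\right) = \left(11 - 10\right) \frac{65}{9} = 1 \cdot \frac{65}{9} = \frac{65}{9}$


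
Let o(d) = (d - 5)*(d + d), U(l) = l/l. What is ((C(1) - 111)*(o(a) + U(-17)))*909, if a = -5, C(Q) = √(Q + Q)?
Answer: -10190799 + 91809*√2 ≈ -1.0061e+7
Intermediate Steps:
C(Q) = √2*√Q (C(Q) = √(2*Q) = √2*√Q)
U(l) = 1
o(d) = 2*d*(-5 + d) (o(d) = (-5 + d)*(2*d) = 2*d*(-5 + d))
((C(1) - 111)*(o(a) + U(-17)))*909 = ((√2*√1 - 111)*(2*(-5)*(-5 - 5) + 1))*909 = ((√2*1 - 111)*(2*(-5)*(-10) + 1))*909 = ((√2 - 111)*(100 + 1))*909 = ((-111 + √2)*101)*909 = (-11211 + 101*√2)*909 = -10190799 + 91809*√2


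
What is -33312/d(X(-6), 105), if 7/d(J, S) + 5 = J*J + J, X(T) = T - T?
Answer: 166560/7 ≈ 23794.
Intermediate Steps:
X(T) = 0
d(J, S) = 7/(-5 + J + J²) (d(J, S) = 7/(-5 + (J*J + J)) = 7/(-5 + (J² + J)) = 7/(-5 + (J + J²)) = 7/(-5 + J + J²))
-33312/d(X(-6), 105) = -33312/(7/(-5 + 0 + 0²)) = -33312/(7/(-5 + 0 + 0)) = -33312/(7/(-5)) = -33312/(7*(-⅕)) = -33312/(-7/5) = -33312*(-5/7) = 166560/7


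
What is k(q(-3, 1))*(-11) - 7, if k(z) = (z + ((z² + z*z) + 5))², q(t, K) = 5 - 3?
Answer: -2482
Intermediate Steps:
q(t, K) = 2
k(z) = (5 + z + 2*z²)² (k(z) = (z + ((z² + z²) + 5))² = (z + (2*z² + 5))² = (z + (5 + 2*z²))² = (5 + z + 2*z²)²)
k(q(-3, 1))*(-11) - 7 = (5 + 2 + 2*2²)²*(-11) - 7 = (5 + 2 + 2*4)²*(-11) - 7 = (5 + 2 + 8)²*(-11) - 7 = 15²*(-11) - 7 = 225*(-11) - 7 = -2475 - 7 = -2482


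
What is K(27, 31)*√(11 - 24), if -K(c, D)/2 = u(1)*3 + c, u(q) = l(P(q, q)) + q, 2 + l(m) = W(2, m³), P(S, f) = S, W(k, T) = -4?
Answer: -24*I*√13 ≈ -86.533*I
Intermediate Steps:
l(m) = -6 (l(m) = -2 - 4 = -6)
u(q) = -6 + q
K(c, D) = 30 - 2*c (K(c, D) = -2*((-6 + 1)*3 + c) = -2*(-5*3 + c) = -2*(-15 + c) = 30 - 2*c)
K(27, 31)*√(11 - 24) = (30 - 2*27)*√(11 - 24) = (30 - 54)*√(-13) = -24*I*√13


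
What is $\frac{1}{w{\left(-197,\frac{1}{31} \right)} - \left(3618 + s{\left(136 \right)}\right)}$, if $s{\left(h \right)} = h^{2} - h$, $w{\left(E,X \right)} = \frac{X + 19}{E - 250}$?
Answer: $- \frac{13857}{304549736} \approx -4.55 \cdot 10^{-5}$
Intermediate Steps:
$w{\left(E,X \right)} = \frac{19 + X}{-250 + E}$
$\frac{1}{w{\left(-197,\frac{1}{31} \right)} - \left(3618 + s{\left(136 \right)}\right)} = \frac{1}{\frac{19 + \frac{1}{31}}{-250 - 197} + \left(\left(61 \left(-61\right) + 103\right) - 136 \left(-1 + 136\right)\right)} = \frac{1}{\frac{19 + \frac{1}{31}}{-447} + \left(\left(-3721 + 103\right) - 136 \cdot 135\right)} = \frac{1}{\left(- \frac{1}{447}\right) \frac{590}{31} - 21978} = \frac{1}{- \frac{590}{13857} - 21978} = \frac{1}{- \frac{304549736}{13857}} = - \frac{13857}{304549736}$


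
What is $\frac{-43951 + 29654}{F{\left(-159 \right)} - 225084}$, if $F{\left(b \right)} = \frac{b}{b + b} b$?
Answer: $\frac{28594}{450327} \approx 0.063496$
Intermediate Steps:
$F{\left(b \right)} = \frac{b}{2}$ ($F{\left(b \right)} = \frac{b}{2 b} b = b \frac{1}{2 b} b = \frac{b}{2}$)
$\frac{-43951 + 29654}{F{\left(-159 \right)} - 225084} = \frac{-43951 + 29654}{\frac{1}{2} \left(-159\right) - 225084} = - \frac{14297}{- \frac{159}{2} - 225084} = - \frac{14297}{- \frac{450327}{2}} = \left(-14297\right) \left(- \frac{2}{450327}\right) = \frac{28594}{450327}$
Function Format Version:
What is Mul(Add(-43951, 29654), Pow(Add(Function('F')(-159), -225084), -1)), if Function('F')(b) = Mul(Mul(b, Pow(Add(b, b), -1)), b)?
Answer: Rational(28594, 450327) ≈ 0.063496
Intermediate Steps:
Function('F')(b) = Mul(Rational(1, 2), b) (Function('F')(b) = Mul(Mul(b, Pow(Mul(2, b), -1)), b) = Mul(Mul(b, Mul(Rational(1, 2), Pow(b, -1))), b) = Mul(Rational(1, 2), b))
Mul(Add(-43951, 29654), Pow(Add(Function('F')(-159), -225084), -1)) = Mul(Add(-43951, 29654), Pow(Add(Mul(Rational(1, 2), -159), -225084), -1)) = Mul(-14297, Pow(Add(Rational(-159, 2), -225084), -1)) = Mul(-14297, Pow(Rational(-450327, 2), -1)) = Mul(-14297, Rational(-2, 450327)) = Rational(28594, 450327)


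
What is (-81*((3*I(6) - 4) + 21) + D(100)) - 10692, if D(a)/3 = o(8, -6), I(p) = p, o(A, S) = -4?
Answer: -13539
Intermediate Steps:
D(a) = -12 (D(a) = 3*(-4) = -12)
(-81*((3*I(6) - 4) + 21) + D(100)) - 10692 = (-81*((3*6 - 4) + 21) - 12) - 10692 = (-81*((18 - 4) + 21) - 12) - 10692 = (-81*(14 + 21) - 12) - 10692 = (-81*35 - 12) - 10692 = (-2835 - 12) - 10692 = -2847 - 10692 = -13539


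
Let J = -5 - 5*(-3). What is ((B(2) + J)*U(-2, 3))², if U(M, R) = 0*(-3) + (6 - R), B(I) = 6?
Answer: 2304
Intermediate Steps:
U(M, R) = 6 - R (U(M, R) = 0 + (6 - R) = 6 - R)
J = 10 (J = -5 + 15 = 10)
((B(2) + J)*U(-2, 3))² = ((6 + 10)*(6 - 1*3))² = (16*(6 - 3))² = (16*3)² = 48² = 2304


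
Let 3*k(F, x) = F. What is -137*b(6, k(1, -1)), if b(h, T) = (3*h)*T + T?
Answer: -2603/3 ≈ -867.67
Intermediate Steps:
k(F, x) = F/3
b(h, T) = T + 3*T*h (b(h, T) = 3*T*h + T = T + 3*T*h)
-137*b(6, k(1, -1)) = -137*(⅓)*1*(1 + 3*6) = -137*(1 + 18)/3 = -137*19/3 = -2603/3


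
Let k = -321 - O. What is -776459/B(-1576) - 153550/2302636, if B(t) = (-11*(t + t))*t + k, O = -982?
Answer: -3301219881563/62910791347698 ≈ -0.052475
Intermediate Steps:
k = 661 (k = -321 - 1*(-982) = -321 + 982 = 661)
B(t) = 661 - 22*t**2 (B(t) = (-11*(t + t))*t + 661 = (-22*t)*t + 661 = -22*t**2 + 661 = 661 - 22*t**2)
-776459/B(-1576) - 153550/2302636 = -776459/(661 - 22*(-1576)**2) - 153550/2302636 = -776459/(661 - 22*2483776) - 153550*1/2302636 = -776459/(661 - 54643072) - 76775/1151318 = -776459/(-54642411) - 76775/1151318 = -776459*(-1/54642411) - 76775/1151318 = 776459/54642411 - 76775/1151318 = -3301219881563/62910791347698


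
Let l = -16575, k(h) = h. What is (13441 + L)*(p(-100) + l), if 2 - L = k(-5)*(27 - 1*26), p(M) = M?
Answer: -224245400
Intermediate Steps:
L = 7 (L = 2 - (-5)*(27 - 1*26) = 2 - (-5)*(27 - 26) = 2 - (-5) = 2 - 1*(-5) = 2 + 5 = 7)
(13441 + L)*(p(-100) + l) = (13441 + 7)*(-100 - 16575) = 13448*(-16675) = -224245400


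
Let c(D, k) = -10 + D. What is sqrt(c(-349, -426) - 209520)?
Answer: I*sqrt(209879) ≈ 458.13*I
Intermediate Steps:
sqrt(c(-349, -426) - 209520) = sqrt((-10 - 349) - 209520) = sqrt(-359 - 209520) = sqrt(-209879) = I*sqrt(209879)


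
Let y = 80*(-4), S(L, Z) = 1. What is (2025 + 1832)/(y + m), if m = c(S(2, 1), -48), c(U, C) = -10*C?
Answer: 3857/160 ≈ 24.106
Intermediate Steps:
m = 480 (m = -10*(-48) = 480)
y = -320
(2025 + 1832)/(y + m) = (2025 + 1832)/(-320 + 480) = 3857/160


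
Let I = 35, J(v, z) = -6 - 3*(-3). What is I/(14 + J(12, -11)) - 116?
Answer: -1937/17 ≈ -113.94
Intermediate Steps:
J(v, z) = 3 (J(v, z) = -6 - 1*(-9) = -6 + 9 = 3)
I/(14 + J(12, -11)) - 116 = 35/(14 + 3) - 116 = 35/17 - 116 = -1937/17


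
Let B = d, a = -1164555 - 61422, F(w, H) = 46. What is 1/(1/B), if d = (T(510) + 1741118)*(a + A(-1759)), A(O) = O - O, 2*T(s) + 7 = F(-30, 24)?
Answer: -4269189057675/2 ≈ -2.1346e+12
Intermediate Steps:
T(s) = 39/2 (T(s) = -7/2 + (1/2)*46 = -7/2 + 23 = 39/2)
a = -1225977
A(O) = 0
d = -4269189057675/2 (d = (39/2 + 1741118)*(-1225977 + 0) = (3482275/2)*(-1225977) = -4269189057675/2 ≈ -2.1346e+12)
B = -4269189057675/2 ≈ -2.1346e+12
1/(1/B) = 1/(1/(-4269189057675/2)) = 1/(-2/4269189057675) = -4269189057675/2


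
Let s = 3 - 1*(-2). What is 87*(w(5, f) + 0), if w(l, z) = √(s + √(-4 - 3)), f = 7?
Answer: 87*√(5 + I*√7) ≈ 200.83 + 49.858*I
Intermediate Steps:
s = 5 (s = 3 + 2 = 5)
w(l, z) = √(5 + I*√7) (w(l, z) = √(5 + √(-4 - 3)) = √(5 + √(-7)) = √(5 + I*√7))
87*(w(5, f) + 0) = 87*(√(5 + I*√7) + 0) = 87*√(5 + I*√7)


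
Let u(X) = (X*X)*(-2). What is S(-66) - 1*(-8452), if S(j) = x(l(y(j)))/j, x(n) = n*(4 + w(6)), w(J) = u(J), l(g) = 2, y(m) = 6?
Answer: 278984/33 ≈ 8454.1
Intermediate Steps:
u(X) = -2*X**2 (u(X) = X**2*(-2) = -2*X**2)
w(J) = -2*J**2
x(n) = -68*n (x(n) = n*(4 - 2*6**2) = n*(4 - 2*36) = n*(4 - 72) = n*(-68) = -68*n)
S(j) = -136/j (S(j) = (-68*2)/j = -136/j)
S(-66) - 1*(-8452) = -136/(-66) - 1*(-8452) = -136*(-1/66) + 8452 = 68/33 + 8452 = 278984/33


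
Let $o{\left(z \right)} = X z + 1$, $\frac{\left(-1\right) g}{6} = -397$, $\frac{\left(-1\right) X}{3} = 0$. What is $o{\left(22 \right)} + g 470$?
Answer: $1119541$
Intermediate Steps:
$X = 0$ ($X = \left(-3\right) 0 = 0$)
$g = 2382$ ($g = \left(-6\right) \left(-397\right) = 2382$)
$o{\left(z \right)} = 1$ ($o{\left(z \right)} = 0 z + 1 = 0 + 1 = 1$)
$o{\left(22 \right)} + g 470 = 1 + 2382 \cdot 470 = 1 + 1119540 = 1119541$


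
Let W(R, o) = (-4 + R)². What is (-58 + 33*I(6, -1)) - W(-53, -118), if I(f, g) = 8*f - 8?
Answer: -1987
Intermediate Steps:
I(f, g) = -8 + 8*f
(-58 + 33*I(6, -1)) - W(-53, -118) = (-58 + 33*(-8 + 8*6)) - (-4 - 53)² = (-58 + 33*(-8 + 48)) - 1*(-57)² = (-58 + 33*40) - 1*3249 = (-58 + 1320) - 3249 = 1262 - 3249 = -1987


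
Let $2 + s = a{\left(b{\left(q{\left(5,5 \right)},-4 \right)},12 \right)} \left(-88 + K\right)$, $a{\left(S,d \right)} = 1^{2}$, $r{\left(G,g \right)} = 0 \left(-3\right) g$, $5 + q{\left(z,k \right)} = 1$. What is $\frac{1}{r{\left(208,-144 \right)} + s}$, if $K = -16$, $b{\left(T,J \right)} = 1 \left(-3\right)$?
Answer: $- \frac{1}{106} \approx -0.009434$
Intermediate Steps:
$q{\left(z,k \right)} = -4$ ($q{\left(z,k \right)} = -5 + 1 = -4$)
$r{\left(G,g \right)} = 0$ ($r{\left(G,g \right)} = 0 g = 0$)
$b{\left(T,J \right)} = -3$
$a{\left(S,d \right)} = 1$
$s = -106$ ($s = -2 + 1 \left(-88 - 16\right) = -2 + 1 \left(-104\right) = -2 - 104 = -106$)
$\frac{1}{r{\left(208,-144 \right)} + s} = \frac{1}{0 - 106} = \frac{1}{-106} = - \frac{1}{106}$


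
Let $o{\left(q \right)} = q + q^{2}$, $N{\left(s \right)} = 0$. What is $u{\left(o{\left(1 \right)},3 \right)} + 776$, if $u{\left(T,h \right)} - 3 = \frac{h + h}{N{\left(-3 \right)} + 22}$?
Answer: $\frac{8572}{11} \approx 779.27$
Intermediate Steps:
$u{\left(T,h \right)} = 3 + \frac{h}{11}$ ($u{\left(T,h \right)} = 3 + \frac{h + h}{0 + 22} = 3 + \frac{2 h}{22} = 3 + 2 h \frac{1}{22} = 3 + \frac{h}{11}$)
$u{\left(o{\left(1 \right)},3 \right)} + 776 = \left(3 + \frac{1}{11} \cdot 3\right) + 776 = \left(3 + \frac{3}{11}\right) + 776 = \frac{36}{11} + 776 = \frac{8572}{11}$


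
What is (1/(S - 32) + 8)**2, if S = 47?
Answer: 14641/225 ≈ 65.071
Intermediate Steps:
(1/(S - 32) + 8)**2 = (1/(47 - 32) + 8)**2 = (1/15 + 8)**2 = (121/15)**2 = 14641/225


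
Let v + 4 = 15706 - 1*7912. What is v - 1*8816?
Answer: -1026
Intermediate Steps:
v = 7790 (v = -4 + (15706 - 1*7912) = -4 + (15706 - 7912) = -4 + 7794 = 7790)
v - 1*8816 = 7790 - 1*8816 = 7790 - 8816 = -1026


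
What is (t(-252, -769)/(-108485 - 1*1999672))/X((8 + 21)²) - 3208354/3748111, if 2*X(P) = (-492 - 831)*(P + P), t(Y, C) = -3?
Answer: -2508532991111900329/2930555698602887187 ≈ -0.85599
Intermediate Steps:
X(P) = -1323*P (X(P) = ((-492 - 831)*(P + P))/2 = (-2646*P)/2 = -1323*P)
(t(-252, -769)/(-108485 - 1*1999672))/X((8 + 21)²) - 3208354/3748111 = (-3/(-108485 - 1*1999672))/((-1323*(8 + 21)²)) - 3208354/3748111 = (-3/(-108485 - 1999672))/((-1323*29²)) - 3208354*1/3748111 = (-3/(-2108157))/((-1323*841)) - 3208354/3748111 = -3*(-1/2108157)/(-1112643) - 3208354/3748111 = (1/702719)*(-1/1112643) - 3208354/3748111 = -1/781875376317 - 3208354/3748111 = -2508532991111900329/2930555698602887187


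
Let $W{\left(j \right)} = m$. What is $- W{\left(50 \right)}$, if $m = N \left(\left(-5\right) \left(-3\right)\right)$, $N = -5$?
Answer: $75$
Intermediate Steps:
$m = -75$ ($m = - 5 \left(\left(-5\right) \left(-3\right)\right) = \left(-5\right) 15 = -75$)
$W{\left(j \right)} = -75$
$- W{\left(50 \right)} = \left(-1\right) \left(-75\right) = 75$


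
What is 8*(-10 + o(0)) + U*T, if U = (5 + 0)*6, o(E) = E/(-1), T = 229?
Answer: 6790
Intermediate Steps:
o(E) = -E (o(E) = E*(-1) = -E)
U = 30 (U = 5*6 = 30)
8*(-10 + o(0)) + U*T = 8*(-10 - 1*0) + 30*229 = 8*(-10 + 0) + 6870 = 8*(-10) + 6870 = -80 + 6870 = 6790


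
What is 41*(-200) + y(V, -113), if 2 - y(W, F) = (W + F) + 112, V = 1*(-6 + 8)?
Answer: -8199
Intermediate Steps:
V = 2 (V = 1*2 = 2)
y(W, F) = -110 - F - W (y(W, F) = 2 - ((W + F) + 112) = 2 - ((F + W) + 112) = 2 - (112 + F + W) = 2 + (-112 - F - W) = -110 - F - W)
41*(-200) + y(V, -113) = 41*(-200) + (-110 - 1*(-113) - 1*2) = -8200 + (-110 + 113 - 2) = -8200 + 1 = -8199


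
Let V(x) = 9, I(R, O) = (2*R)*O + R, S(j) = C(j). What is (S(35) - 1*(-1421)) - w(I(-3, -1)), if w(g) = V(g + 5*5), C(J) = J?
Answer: 1447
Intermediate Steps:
S(j) = j
I(R, O) = R + 2*O*R (I(R, O) = 2*O*R + R = R + 2*O*R)
w(g) = 9
(S(35) - 1*(-1421)) - w(I(-3, -1)) = (35 - 1*(-1421)) - 1*9 = (35 + 1421) - 9 = 1456 - 9 = 1447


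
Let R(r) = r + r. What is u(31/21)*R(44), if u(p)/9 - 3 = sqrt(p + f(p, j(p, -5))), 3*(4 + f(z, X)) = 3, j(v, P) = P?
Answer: 2376 + 1056*I*sqrt(42)/7 ≈ 2376.0 + 977.67*I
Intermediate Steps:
f(z, X) = -3 (f(z, X) = -4 + (1/3)*3 = -4 + 1 = -3)
R(r) = 2*r
u(p) = 27 + 9*sqrt(-3 + p) (u(p) = 27 + 9*sqrt(p - 3) = 27 + 9*sqrt(-3 + p))
u(31/21)*R(44) = (27 + 9*sqrt(-3 + 31/21))*(2*44) = (27 + 9*sqrt(-3 + 31*(1/21)))*88 = (27 + 9*sqrt(-3 + 31/21))*88 = (27 + 9*sqrt(-32/21))*88 = (27 + 9*(4*I*sqrt(42)/21))*88 = (27 + 12*I*sqrt(42)/7)*88 = 2376 + 1056*I*sqrt(42)/7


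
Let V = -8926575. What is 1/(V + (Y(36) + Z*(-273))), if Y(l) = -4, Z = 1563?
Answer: -1/9353278 ≈ -1.0691e-7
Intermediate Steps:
1/(V + (Y(36) + Z*(-273))) = 1/(-8926575 + (-4 + 1563*(-273))) = 1/(-8926575 + (-4 - 426699)) = 1/(-8926575 - 426703) = 1/(-9353278) = -1/9353278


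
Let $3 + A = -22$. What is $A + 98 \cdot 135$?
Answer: $13205$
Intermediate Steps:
$A = -25$ ($A = -3 - 22 = -25$)
$A + 98 \cdot 135 = -25 + 98 \cdot 135 = -25 + 13230 = 13205$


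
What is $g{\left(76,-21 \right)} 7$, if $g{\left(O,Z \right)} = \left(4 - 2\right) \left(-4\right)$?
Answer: $-56$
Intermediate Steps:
$g{\left(O,Z \right)} = -8$ ($g{\left(O,Z \right)} = 2 \left(-4\right) = -8$)
$g{\left(76,-21 \right)} 7 = \left(-8\right) 7 = -56$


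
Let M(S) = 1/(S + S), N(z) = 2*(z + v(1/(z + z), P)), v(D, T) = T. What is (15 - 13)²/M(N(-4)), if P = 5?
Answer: 16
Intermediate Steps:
N(z) = 10 + 2*z (N(z) = 2*(z + 5) = 2*(5 + z) = 10 + 2*z)
M(S) = 1/(2*S)
(15 - 13)²/M(N(-4)) = (15 - 13)²/((1/(2*(10 + 2*(-4))))) = 2²/((1/(2*(10 - 8)))) = 4/(((½)/2)) = 4/(((½)*(½))) = 4/(¼) = 4*4 = 16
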